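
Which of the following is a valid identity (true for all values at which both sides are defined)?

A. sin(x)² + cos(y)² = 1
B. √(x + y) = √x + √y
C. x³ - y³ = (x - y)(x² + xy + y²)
A: fails at (1, 3) — LHS = sin(1)² + cos(3)² ≈ 1.688, RHS = 1.
B: fails at (4, 6) — LHS = √(10) ≈ 3.162, RHS = 2 + √(6) ≈ 4.449.
C: holds — e.g. at (4, 6), both sides equal -152.

Answer: C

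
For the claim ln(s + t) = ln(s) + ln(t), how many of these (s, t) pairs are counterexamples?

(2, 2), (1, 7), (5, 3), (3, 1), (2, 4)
Testing each pair:
(2, 2): LHS = ln(4) ≈ 1.386, RHS = 2·ln(2) ≈ 1.386 → satisfies claim
(1, 7): LHS = ln(8) ≈ 2.079, RHS = ln(7) ≈ 1.946 → counterexample
(5, 3): LHS = ln(8) ≈ 2.079, RHS = ln(3) + ln(5) ≈ 2.708 → counterexample
(3, 1): LHS = ln(4) ≈ 1.386, RHS = ln(3) ≈ 1.099 → counterexample
(2, 4): LHS = ln(6) ≈ 1.792, RHS = ln(2) + ln(4) ≈ 2.079 → counterexample

That makes 4 counterexamples.

Answer: 4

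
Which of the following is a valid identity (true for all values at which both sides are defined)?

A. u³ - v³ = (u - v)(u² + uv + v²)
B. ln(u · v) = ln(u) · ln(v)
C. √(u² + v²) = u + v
A: holds — e.g. at (2, 4), both sides equal -56.
B: fails at (3, 3) — LHS = ln(9) ≈ 2.197, RHS = ln(3)² ≈ 1.207.
C: fails at (3, 5) — LHS = √(34) ≈ 5.831, RHS = 8.

Answer: A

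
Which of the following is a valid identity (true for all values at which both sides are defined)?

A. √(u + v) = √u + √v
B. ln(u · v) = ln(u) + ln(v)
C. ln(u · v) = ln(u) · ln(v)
A: fails at (4, 4) — LHS = 2·√(2) ≈ 2.828, RHS = 4.
B: holds — e.g. at (1, 4), both sides equal ln(4) ≈ 1.386.
C: fails at (3, 5) — LHS = ln(15) ≈ 2.708, RHS = ln(3)·ln(5) ≈ 1.768.

Answer: B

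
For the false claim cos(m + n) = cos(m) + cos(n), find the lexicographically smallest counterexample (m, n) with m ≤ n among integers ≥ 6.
(m, n) = (6, 6)

Substituting (6, 6) into the claim:
LHS = cos(6 + 6) = cos(12) ≈ 0.8439
RHS = cos(6) + cos(6) = 2·cos(6) ≈ 1.92

Since LHS ≠ RHS, this pair disproves the claim, and no lexicographically smaller pair (m ≤ n, integers ≥ 6) does.

For instance (6, 8) is also a counterexample (LHS = cos(14) ≈ 0.1367, RHS = cos(8) + cos(6) ≈ 0.8147), but it's lexicographically larger.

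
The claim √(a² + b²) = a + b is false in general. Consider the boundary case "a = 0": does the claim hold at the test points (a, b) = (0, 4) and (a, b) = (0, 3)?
Yes, holds at both test points

At (0, 4): LHS = 4, RHS = 4 → equal
At (0, 3): LHS = 3, RHS = 3 → equal

So the claim does hold at both of these boundary points, even though it is not an identity.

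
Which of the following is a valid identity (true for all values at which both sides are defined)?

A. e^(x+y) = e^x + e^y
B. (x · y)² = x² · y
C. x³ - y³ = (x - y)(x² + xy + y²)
C

A: fails at (6, 7) — LHS = e^13 ≈ 442413.4, RHS = e^6 + e^7 ≈ 1500.
B: fails at (2, 3) — LHS = 36, RHS = 12.
C: holds — e.g. at (5, 5), both sides equal 0.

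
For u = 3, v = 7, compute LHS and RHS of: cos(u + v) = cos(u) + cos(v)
LHS = cos(3 + 7) = cos(10) ≈ -0.8391
RHS = cos(3) + cos(7) ≈ -0.2361

LHS ≠ RHS (they differ by about 0.603), so the equation does not hold here.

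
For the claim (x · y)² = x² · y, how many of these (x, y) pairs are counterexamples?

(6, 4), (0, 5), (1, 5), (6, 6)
3

Testing each pair:
(6, 4): LHS = 576, RHS = 144 → counterexample
(0, 5): LHS = 0, RHS = 0 → satisfies claim
(1, 5): LHS = 25, RHS = 5 → counterexample
(6, 6): LHS = 1296, RHS = 216 → counterexample

That makes 3 counterexamples.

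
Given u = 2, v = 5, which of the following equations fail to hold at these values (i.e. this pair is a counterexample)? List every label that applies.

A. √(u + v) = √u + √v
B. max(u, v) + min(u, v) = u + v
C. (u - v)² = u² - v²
Evaluating each claim at the given values:
A. LHS = √(7) ≈ 2.646, RHS = √(2) + √(5) ≈ 3.65 → fails here (LHS ≠ RHS)
B. LHS = 7, RHS = 7 → holds here (LHS = RHS)
C. LHS = 9, RHS = -21 → fails here (LHS ≠ RHS)

Answer: A, C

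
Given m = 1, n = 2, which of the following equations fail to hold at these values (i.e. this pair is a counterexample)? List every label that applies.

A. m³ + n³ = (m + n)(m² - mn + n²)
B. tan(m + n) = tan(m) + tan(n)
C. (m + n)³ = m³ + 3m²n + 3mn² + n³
Evaluating each claim at the given values:
A. LHS = 9, RHS = 9 → holds here (LHS = RHS)
B. LHS = tan(3) ≈ -0.1425, RHS = tan(2) + tan(1) ≈ -0.6276 → fails here (LHS ≠ RHS)
C. LHS = 27, RHS = 27 → holds here (LHS = RHS)

Answer: B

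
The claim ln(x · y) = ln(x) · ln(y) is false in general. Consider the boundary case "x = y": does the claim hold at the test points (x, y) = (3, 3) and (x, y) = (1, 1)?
Only at (1, 1)

At (3, 3): LHS = ln(9) ≈ 2.197 ≠ RHS = ln(3)² ≈ 1.207
At (1, 1): LHS = 0, RHS = 0 → equal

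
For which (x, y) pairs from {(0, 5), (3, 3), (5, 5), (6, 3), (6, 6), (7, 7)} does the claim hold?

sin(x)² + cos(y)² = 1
(3, 3), (5, 5), (6, 6), (7, 7)

Testing each pair:
(0, 5): LHS = cos(5)² ≈ 0.08046, RHS = 1 → fails
(3, 3): LHS = sin(3)² + cos(3)² = 1, RHS = 1 → holds
(5, 5): LHS = cos(5)² + sin(5)² = 1, RHS = 1 → holds
(6, 3): LHS = sin(6)² + cos(3)² ≈ 1.058, RHS = 1 → fails
(6, 6): LHS = sin(6)² + cos(6)² = 1, RHS = 1 → holds
(7, 7): LHS = sin(7)² + cos(7)² = 1, RHS = 1 → holds

4 of 6 pairs satisfy the claim.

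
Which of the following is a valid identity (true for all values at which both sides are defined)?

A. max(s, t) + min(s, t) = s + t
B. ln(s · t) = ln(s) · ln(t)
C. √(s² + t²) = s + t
A: holds — e.g. at (2, 4), both sides equal 6.
B: fails at (2, 7) — LHS = ln(14) ≈ 2.639, RHS = ln(2)·ln(7) ≈ 1.349.
C: fails at (1, 3) — LHS = √(10) ≈ 3.162, RHS = 4.

Answer: A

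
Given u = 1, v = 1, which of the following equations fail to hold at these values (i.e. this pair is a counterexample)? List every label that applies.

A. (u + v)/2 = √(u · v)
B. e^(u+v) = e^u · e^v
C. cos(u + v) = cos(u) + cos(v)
C

Evaluating each claim at the given values:
A. LHS = 1, RHS = 1 → holds here (LHS = RHS)
B. LHS = e^2 ≈ 7.389, RHS = e^2 ≈ 7.389 → holds here (LHS = RHS)
C. LHS = cos(2) ≈ -0.4161, RHS = 2·cos(1) ≈ 1.081 → fails here (LHS ≠ RHS)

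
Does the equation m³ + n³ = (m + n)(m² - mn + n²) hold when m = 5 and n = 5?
Holds

Substituting m = 5, n = 5:

LHS = 5³ + 5³ = 250
RHS = (5 + 5)(5² - 5·5 + 5²) = 250

LHS = RHS, so the equation holds at this point.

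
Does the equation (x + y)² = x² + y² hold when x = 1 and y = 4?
Substituting x = 1, y = 4:

LHS = (1 + 4)² = 25
RHS = 1² + 4² = 17

LHS ≠ RHS, so the equation does not hold at this point.

Answer: Fails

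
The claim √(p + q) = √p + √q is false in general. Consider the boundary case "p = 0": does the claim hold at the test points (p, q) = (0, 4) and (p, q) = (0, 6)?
At (0, 4): LHS = 2, RHS = 2 → equal
At (0, 6): LHS = √(6) ≈ 2.449, RHS = √(6) ≈ 2.449 → equal

So the claim does hold at both of these boundary points, even though it is not an identity.

Answer: Yes, holds at both test points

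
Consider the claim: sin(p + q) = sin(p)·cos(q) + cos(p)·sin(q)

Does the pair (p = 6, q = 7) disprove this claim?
Substituting p = 6, q = 7:
LHS = sin(6 + 7) = sin(13) ≈ 0.4202
RHS = sin(6)·cos(7) + cos(6)·sin(7) = sin(6)·cos(7) + sin(7)·cos(6) ≈ 0.4202

The sides agree, so this pair does not disprove the claim.

Answer: No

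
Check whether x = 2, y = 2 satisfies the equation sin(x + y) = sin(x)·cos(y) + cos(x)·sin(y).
Substituting x = 2, y = 2:

LHS = sin(2 + 2) = sin(4) ≈ -0.7568
RHS = sin(2)·cos(2) + cos(2)·sin(2) = 2·sin(2)·cos(2) ≈ -0.7568

LHS = RHS, so the equation holds at this point.

Answer: Holds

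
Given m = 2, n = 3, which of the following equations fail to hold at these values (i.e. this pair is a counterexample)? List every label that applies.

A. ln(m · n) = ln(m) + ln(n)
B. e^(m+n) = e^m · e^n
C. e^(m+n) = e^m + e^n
C

Evaluating each claim at the given values:
A. LHS = ln(6) ≈ 1.792, RHS = ln(2) + ln(3) ≈ 1.792 → holds here (LHS = RHS)
B. LHS = e^5 ≈ 148.4, RHS = e^5 ≈ 148.4 → holds here (LHS = RHS)
C. LHS = e^5 ≈ 148.4, RHS = e^2 + e^3 ≈ 27.47 → fails here (LHS ≠ RHS)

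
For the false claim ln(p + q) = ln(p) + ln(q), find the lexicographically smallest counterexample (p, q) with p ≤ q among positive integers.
(p, q) = (1, 1)

Substituting (1, 1) into the claim:
LHS = ln(1 + 1) = ln(2) ≈ 0.6931
RHS = ln(1) + ln(1) = 0

Since LHS ≠ RHS, this pair disproves the claim, and no lexicographically smaller pair (p ≤ q, positive integers) does.

For instance (2, 7) is also a counterexample (LHS = ln(9) ≈ 2.197, RHS = ln(2) + ln(7) ≈ 2.639), but it's lexicographically larger.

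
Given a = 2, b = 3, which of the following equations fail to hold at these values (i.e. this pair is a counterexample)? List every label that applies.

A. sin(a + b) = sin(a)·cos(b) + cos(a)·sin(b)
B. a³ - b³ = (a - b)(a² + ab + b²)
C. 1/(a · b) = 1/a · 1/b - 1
C

Evaluating each claim at the given values:
A. LHS = sin(5) ≈ -0.9589, RHS = sin(2)·cos(3) + sin(3)·cos(2) ≈ -0.9589 → holds here (LHS = RHS)
B. LHS = -19, RHS = -19 → holds here (LHS = RHS)
C. LHS = 1/6, RHS = -5/6 → fails here (LHS ≠ RHS)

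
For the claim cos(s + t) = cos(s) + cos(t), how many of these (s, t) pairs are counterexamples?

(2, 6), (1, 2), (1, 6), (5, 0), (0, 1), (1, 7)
6

Testing each pair:
(2, 6): LHS = cos(8) ≈ -0.1455, RHS = cos(2) + cos(6) ≈ 0.544 → counterexample
(1, 2): LHS = cos(3) ≈ -0.99, RHS = cos(2) + cos(1) ≈ 0.1242 → counterexample
(1, 6): LHS = cos(7) ≈ 0.7539, RHS = cos(1) + cos(6) ≈ 1.5 → counterexample
(5, 0): LHS = cos(5) ≈ 0.2837, RHS = cos(5) + 1 ≈ 1.284 → counterexample
(0, 1): LHS = cos(1) ≈ 0.5403, RHS = cos(1) + 1 ≈ 1.54 → counterexample
(1, 7): LHS = cos(8) ≈ -0.1455, RHS = cos(1) + cos(7) ≈ 1.294 → counterexample

That makes 6 counterexamples.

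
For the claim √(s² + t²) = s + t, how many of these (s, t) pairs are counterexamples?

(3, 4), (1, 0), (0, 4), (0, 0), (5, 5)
Testing each pair:
(3, 4): LHS = 5, RHS = 7 → counterexample
(1, 0): LHS = 1, RHS = 1 → satisfies claim
(0, 4): LHS = 4, RHS = 4 → satisfies claim
(0, 0): LHS = 0, RHS = 0 → satisfies claim
(5, 5): LHS = 5·√(2) ≈ 7.071, RHS = 10 → counterexample

That makes 2 counterexamples.

Answer: 2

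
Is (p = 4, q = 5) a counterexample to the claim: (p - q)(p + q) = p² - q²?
Substituting p = 4, q = 5:
LHS = (4 - 5)(4 + 5) = -9
RHS = 4² - 5² = -9

The sides agree, so this pair does not disprove the claim.

Answer: No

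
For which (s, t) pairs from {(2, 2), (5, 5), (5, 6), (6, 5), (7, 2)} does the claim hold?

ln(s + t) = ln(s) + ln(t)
Testing each pair:
(2, 2): LHS = ln(4) ≈ 1.386, RHS = 2·ln(2) ≈ 1.386 → holds
(5, 5): LHS = ln(10) ≈ 2.303, RHS = 2·ln(5) ≈ 3.219 → fails
(5, 6): LHS = ln(11) ≈ 2.398, RHS = ln(5) + ln(6) ≈ 3.401 → fails
(6, 5): LHS = ln(11) ≈ 2.398, RHS = ln(5) + ln(6) ≈ 3.401 → fails
(7, 2): LHS = ln(9) ≈ 2.197, RHS = ln(2) + ln(7) ≈ 2.639 → fails

1 of 5 pairs satisfies the claim.

Answer: (2, 2)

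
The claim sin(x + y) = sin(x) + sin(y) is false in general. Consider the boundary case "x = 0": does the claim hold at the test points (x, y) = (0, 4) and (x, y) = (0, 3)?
Yes, holds at both test points

At (0, 4): LHS = sin(4) ≈ -0.7568, RHS = sin(4) ≈ -0.7568 → equal
At (0, 3): LHS = sin(3) ≈ 0.1411, RHS = sin(3) ≈ 0.1411 → equal

So the claim does hold at both of these boundary points, even though it is not an identity.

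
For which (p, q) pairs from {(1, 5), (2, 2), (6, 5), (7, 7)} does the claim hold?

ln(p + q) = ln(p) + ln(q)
Testing each pair:
(1, 5): LHS = ln(6) ≈ 1.792, RHS = ln(5) ≈ 1.609 → fails
(2, 2): LHS = ln(4) ≈ 1.386, RHS = 2·ln(2) ≈ 1.386 → holds
(6, 5): LHS = ln(11) ≈ 2.398, RHS = ln(5) + ln(6) ≈ 3.401 → fails
(7, 7): LHS = ln(14) ≈ 2.639, RHS = 2·ln(7) ≈ 3.892 → fails

1 of 4 pairs satisfies the claim.

Answer: (2, 2)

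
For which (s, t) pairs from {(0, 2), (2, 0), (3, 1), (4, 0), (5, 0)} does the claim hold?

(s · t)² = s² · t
All pairs

Testing each pair:
(0, 2): LHS = 0, RHS = 0 → holds
(2, 0): LHS = 0, RHS = 0 → holds
(3, 1): LHS = 9, RHS = 9 → holds
(4, 0): LHS = 0, RHS = 0 → holds
(5, 0): LHS = 0, RHS = 0 → holds

Every pair satisfies the claim.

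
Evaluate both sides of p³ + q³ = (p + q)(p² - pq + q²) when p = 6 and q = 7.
LHS = 6³ + 7³ = 559
RHS = (6 + 7)(6² - 6·7 + 7²) = 559

LHS = RHS: the two sides agree.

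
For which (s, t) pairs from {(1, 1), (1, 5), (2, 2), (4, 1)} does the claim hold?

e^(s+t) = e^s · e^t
All pairs

Testing each pair:
(1, 1): LHS = e^2 ≈ 7.389, RHS = e^2 ≈ 7.389 → holds
(1, 5): LHS = e^6 ≈ 403.4, RHS = e^6 ≈ 403.4 → holds
(2, 2): LHS = e^4 ≈ 54.6, RHS = e^4 ≈ 54.6 → holds
(4, 1): LHS = e^5 ≈ 148.4, RHS = e^5 ≈ 148.4 → holds

Every pair satisfies the claim.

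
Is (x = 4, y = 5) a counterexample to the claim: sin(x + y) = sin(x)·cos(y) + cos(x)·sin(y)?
Substituting x = 4, y = 5:
LHS = sin(4 + 5) = sin(9) ≈ 0.4121
RHS = sin(4)·cos(5) + cos(4)·sin(5) = sin(4)·cos(5) + sin(5)·cos(4) ≈ 0.4121

The sides agree, so this pair does not disprove the claim.

Answer: No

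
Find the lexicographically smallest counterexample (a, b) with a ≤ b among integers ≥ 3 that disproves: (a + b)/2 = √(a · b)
(a, b) = (3, 4)

Substituting (3, 4) into the claim:
LHS = (3 + 4)/2 = 7/2
RHS = √(3 · 4) = 2·√(3) ≈ 3.464

Since LHS ≠ RHS, this pair disproves the claim, and no lexicographically smaller pair (a ≤ b, integers ≥ 3) does.

For instance (4, 7) is also a counterexample (LHS = 11/2, RHS = 2·√(7) ≈ 5.292), but it's lexicographically larger.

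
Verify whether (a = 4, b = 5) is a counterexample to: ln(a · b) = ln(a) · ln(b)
Yes

Substituting a = 4, b = 5:
LHS = ln(4 · 5) = ln(20) ≈ 2.996
RHS = ln(4) · ln(5) ≈ 2.231

Since LHS ≠ RHS, this pair disproves the claim.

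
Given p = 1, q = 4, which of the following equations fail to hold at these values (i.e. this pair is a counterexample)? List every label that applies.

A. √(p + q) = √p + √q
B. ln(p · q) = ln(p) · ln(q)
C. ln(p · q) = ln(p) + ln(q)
Evaluating each claim at the given values:
A. LHS = √(5) ≈ 2.236, RHS = 3 → fails here (LHS ≠ RHS)
B. LHS = ln(4) ≈ 1.386, RHS = 0 → fails here (LHS ≠ RHS)
C. LHS = ln(4) ≈ 1.386, RHS = ln(4) ≈ 1.386 → holds here (LHS = RHS)

Answer: A, B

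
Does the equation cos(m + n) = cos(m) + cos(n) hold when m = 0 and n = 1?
Fails

Substituting m = 0, n = 1:

LHS = cos(0 + 1) = cos(1) ≈ 0.5403
RHS = cos(0) + cos(1) = cos(1) + 1 ≈ 1.54

LHS ≠ RHS, so the equation does not hold at this point.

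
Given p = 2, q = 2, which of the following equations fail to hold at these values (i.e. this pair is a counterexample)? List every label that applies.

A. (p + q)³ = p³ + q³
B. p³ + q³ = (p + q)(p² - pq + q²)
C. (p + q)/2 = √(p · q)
A

Evaluating each claim at the given values:
A. LHS = 64, RHS = 16 → fails here (LHS ≠ RHS)
B. LHS = 16, RHS = 16 → holds here (LHS = RHS)
C. LHS = 2, RHS = 2 → holds here (LHS = RHS)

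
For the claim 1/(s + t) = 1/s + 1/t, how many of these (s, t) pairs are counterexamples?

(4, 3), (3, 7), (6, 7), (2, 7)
Testing each pair:
(4, 3): LHS = 1/7, RHS = 7/12 → counterexample
(3, 7): LHS = 1/10, RHS = 10/21 → counterexample
(6, 7): LHS = 1/13, RHS = 13/42 → counterexample
(2, 7): LHS = 1/9, RHS = 9/14 → counterexample

That makes 4 counterexamples.

Answer: 4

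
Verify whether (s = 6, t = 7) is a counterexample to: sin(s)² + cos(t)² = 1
Substituting s = 6, t = 7:
LHS = sin(6)² + cos(7)² ≈ 0.6464
RHS = 1

Since LHS ≠ RHS, this pair disproves the claim.

Answer: Yes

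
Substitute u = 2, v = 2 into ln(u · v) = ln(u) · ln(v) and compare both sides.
LHS = ln(2 · 2) = ln(4) ≈ 1.386
RHS = ln(2) · ln(2) = ln(2)² ≈ 0.4805

LHS ≠ RHS (they differ by about 0.9058), so the equation does not hold here.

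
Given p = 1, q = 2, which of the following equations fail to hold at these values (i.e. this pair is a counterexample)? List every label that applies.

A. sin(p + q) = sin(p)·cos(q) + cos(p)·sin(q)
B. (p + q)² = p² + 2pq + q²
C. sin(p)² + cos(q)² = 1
C

Evaluating each claim at the given values:
A. LHS = sin(3) ≈ 0.1411, RHS = sin(1)·cos(2) + sin(2)·cos(1) ≈ 0.1411 → holds here (LHS = RHS)
B. LHS = 9, RHS = 9 → holds here (LHS = RHS)
C. LHS = cos(2)² + sin(1)² ≈ 0.8813, RHS = 1 → fails here (LHS ≠ RHS)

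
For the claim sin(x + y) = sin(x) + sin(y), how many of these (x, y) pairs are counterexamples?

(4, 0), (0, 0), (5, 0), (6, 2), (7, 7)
2

Testing each pair:
(4, 0): LHS = sin(4) ≈ -0.7568, RHS = sin(4) ≈ -0.7568 → satisfies claim
(0, 0): LHS = 0, RHS = 0 → satisfies claim
(5, 0): LHS = sin(5) ≈ -0.9589, RHS = sin(5) ≈ -0.9589 → satisfies claim
(6, 2): LHS = sin(8) ≈ 0.9894, RHS = sin(6) + sin(2) ≈ 0.6299 → counterexample
(7, 7): LHS = sin(14) ≈ 0.9906, RHS = 2·sin(7) ≈ 1.314 → counterexample

That makes 2 counterexamples.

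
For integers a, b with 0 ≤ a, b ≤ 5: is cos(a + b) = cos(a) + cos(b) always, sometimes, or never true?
Never true

The claim fails for every pair in the range. For instance at (a, b) = (1, 0): LHS = cos(1) ≈ 0.5403, RHS = cos(1) + 1 ≈ 1.54.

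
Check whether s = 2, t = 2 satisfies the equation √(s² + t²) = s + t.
Substituting s = 2, t = 2:

LHS = √(2² + 2²) = 2·√(2) ≈ 2.828
RHS = 2 + 2 = 4

LHS ≠ RHS, so the equation does not hold at this point.

Answer: Fails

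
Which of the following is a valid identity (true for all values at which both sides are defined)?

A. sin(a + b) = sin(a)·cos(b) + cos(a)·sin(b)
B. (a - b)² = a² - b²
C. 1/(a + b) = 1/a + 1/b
A

A: holds — e.g. at (1, 1), both sides equal sin(2) ≈ 0.9093.
B: fails at (1, 4) — LHS = 9, RHS = -15.
C: fails at (2, 3) — LHS = 1/5, RHS = 5/6.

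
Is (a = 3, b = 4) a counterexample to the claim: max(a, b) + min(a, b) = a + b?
No

Substituting a = 3, b = 4:
LHS = max(3, 4) + min(3, 4) = 7
RHS = 3 + 4 = 7

The sides agree, so this pair does not disprove the claim.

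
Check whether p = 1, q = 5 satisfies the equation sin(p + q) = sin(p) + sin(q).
Substituting p = 1, q = 5:

LHS = sin(1 + 5) = sin(6) ≈ -0.2794
RHS = sin(1) + sin(5) ≈ -0.1175

LHS ≠ RHS, so the equation does not hold at this point.

Answer: Fails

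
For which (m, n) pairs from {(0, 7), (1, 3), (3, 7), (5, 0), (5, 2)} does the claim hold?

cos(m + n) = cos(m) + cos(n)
None

Testing each pair:
(0, 7): LHS = cos(7) ≈ 0.7539, RHS = cos(7) + 1 ≈ 1.754 → fails
(1, 3): LHS = cos(4) ≈ -0.6536, RHS = cos(3) + cos(1) ≈ -0.4497 → fails
(3, 7): LHS = cos(10) ≈ -0.8391, RHS = cos(3) + cos(7) ≈ -0.2361 → fails
(5, 0): LHS = cos(5) ≈ 0.2837, RHS = cos(5) + 1 ≈ 1.284 → fails
(5, 2): LHS = cos(7) ≈ 0.7539, RHS = cos(2) + cos(5) ≈ -0.1325 → fails

No pair satisfies the claim.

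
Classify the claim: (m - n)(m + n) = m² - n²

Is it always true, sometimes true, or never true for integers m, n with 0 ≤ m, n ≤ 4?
The identity holds for every pair in the range. For instance at (m, n) = (4, 0): both sides equal 16.

Answer: Always true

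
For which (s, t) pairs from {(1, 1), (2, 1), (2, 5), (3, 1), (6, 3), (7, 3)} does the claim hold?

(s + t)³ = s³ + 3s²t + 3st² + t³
Testing each pair:
(1, 1): LHS = 8, RHS = 8 → holds
(2, 1): LHS = 27, RHS = 27 → holds
(2, 5): LHS = 343, RHS = 343 → holds
(3, 1): LHS = 64, RHS = 64 → holds
(6, 3): LHS = 729, RHS = 729 → holds
(7, 3): LHS = 1000, RHS = 1000 → holds

Every pair satisfies the claim.

Answer: All pairs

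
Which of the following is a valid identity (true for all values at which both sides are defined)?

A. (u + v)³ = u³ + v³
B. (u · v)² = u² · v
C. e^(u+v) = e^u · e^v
C

A: fails at (4, 5) — LHS = 729, RHS = 189.
B: fails at (2, 4) — LHS = 64, RHS = 16.
C: holds — e.g. at (4, 6), both sides equal e^10 ≈ 22026.5.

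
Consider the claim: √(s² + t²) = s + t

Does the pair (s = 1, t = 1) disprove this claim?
Yes

Substituting s = 1, t = 1:
LHS = √(1² + 1²) = √(2) ≈ 1.414
RHS = 1 + 1 = 2

Since LHS ≠ RHS, this pair disproves the claim.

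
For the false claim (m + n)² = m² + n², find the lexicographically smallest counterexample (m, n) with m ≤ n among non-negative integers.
At (0, 3): both sides equal 9, so it holds there.
At (0, 4): both sides equal 16, so it holds there.

Substituting (1, 1) into the claim:
LHS = (1 + 1)² = 4
RHS = 1² + 1² = 2

Since LHS ≠ RHS, this pair disproves the claim, and no lexicographically smaller pair (m ≤ n, non-negative integers) does.

For instance (1, 7) is also a counterexample (LHS = 64, RHS = 50), but it's lexicographically larger.

Answer: (m, n) = (1, 1)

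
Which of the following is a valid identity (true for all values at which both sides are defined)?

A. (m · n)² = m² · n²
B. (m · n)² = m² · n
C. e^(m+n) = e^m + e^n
A: holds — e.g. at (3, 3), both sides equal 81.
B: fails at (3, 4) — LHS = 144, RHS = 36.
C: fails at (3, 7) — LHS = e^10 ≈ 22026.5, RHS = e^3 + e^7 ≈ 1117.

Answer: A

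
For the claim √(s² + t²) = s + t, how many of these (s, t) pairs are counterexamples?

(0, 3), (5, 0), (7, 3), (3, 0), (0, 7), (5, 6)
Testing each pair:
(0, 3): LHS = 3, RHS = 3 → satisfies claim
(5, 0): LHS = 5, RHS = 5 → satisfies claim
(7, 3): LHS = √(58) ≈ 7.616, RHS = 10 → counterexample
(3, 0): LHS = 3, RHS = 3 → satisfies claim
(0, 7): LHS = 7, RHS = 7 → satisfies claim
(5, 6): LHS = √(61) ≈ 7.81, RHS = 11 → counterexample

That makes 2 counterexamples.

Answer: 2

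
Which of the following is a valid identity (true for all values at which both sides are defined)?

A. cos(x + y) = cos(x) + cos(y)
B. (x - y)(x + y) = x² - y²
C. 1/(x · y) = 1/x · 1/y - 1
B

A: fails at (3, 5) — LHS = cos(8) ≈ -0.1455, RHS = cos(3) + cos(5) ≈ -0.7063.
B: holds — e.g. at (4, 5), both sides equal -9.
C: fails at (2, 7) — LHS = 1/14, RHS = -13/14.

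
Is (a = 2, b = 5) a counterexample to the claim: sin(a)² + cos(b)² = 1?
Substituting a = 2, b = 5:
LHS = sin(2)² + cos(5)² ≈ 0.9073
RHS = 1

Since LHS ≠ RHS, this pair disproves the claim.

Answer: Yes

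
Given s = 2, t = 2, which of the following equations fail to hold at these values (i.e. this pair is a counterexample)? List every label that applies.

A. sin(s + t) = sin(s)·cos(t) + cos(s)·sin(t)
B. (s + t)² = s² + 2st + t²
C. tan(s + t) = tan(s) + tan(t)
C

Evaluating each claim at the given values:
A. LHS = sin(4) ≈ -0.7568, RHS = 2·sin(2)·cos(2) ≈ -0.7568 → holds here (LHS = RHS)
B. LHS = 16, RHS = 16 → holds here (LHS = RHS)
C. LHS = tan(4) ≈ 1.158, RHS = 2·tan(2) ≈ -4.37 → fails here (LHS ≠ RHS)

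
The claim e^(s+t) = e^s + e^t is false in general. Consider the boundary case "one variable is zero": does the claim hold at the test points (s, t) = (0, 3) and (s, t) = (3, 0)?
No, fails at both test points

At (0, 3): LHS = e^3 ≈ 20.09 ≠ RHS = 1 + e^3 ≈ 21.09
At (3, 0): LHS = e^3 ≈ 20.09 ≠ RHS = 1 + e^3 ≈ 21.09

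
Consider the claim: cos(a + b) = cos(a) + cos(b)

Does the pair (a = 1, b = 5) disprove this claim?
Substituting a = 1, b = 5:
LHS = cos(1 + 5) = cos(6) ≈ 0.9602
RHS = cos(1) + cos(5) ≈ 0.824

Since LHS ≠ RHS, this pair disproves the claim.

Answer: Yes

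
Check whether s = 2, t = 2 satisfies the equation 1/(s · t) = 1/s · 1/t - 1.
Substituting s = 2, t = 2:

LHS = 1/(2 · 2) = 1/4
RHS = 1/2 · 1/2 - 1 = -3/4

LHS ≠ RHS, so the equation does not hold at this point.

Answer: Fails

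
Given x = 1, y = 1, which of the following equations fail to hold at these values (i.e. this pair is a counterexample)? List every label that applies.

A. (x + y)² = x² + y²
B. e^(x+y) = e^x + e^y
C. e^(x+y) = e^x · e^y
Evaluating each claim at the given values:
A. LHS = 4, RHS = 2 → fails here (LHS ≠ RHS)
B. LHS = e^2 ≈ 7.389, RHS = 2·e ≈ 5.437 → fails here (LHS ≠ RHS)
C. LHS = e^2 ≈ 7.389, RHS = e^2 ≈ 7.389 → holds here (LHS = RHS)

Answer: A, B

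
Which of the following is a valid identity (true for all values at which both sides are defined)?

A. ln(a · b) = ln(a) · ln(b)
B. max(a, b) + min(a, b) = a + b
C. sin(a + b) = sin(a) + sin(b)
A: fails at (5, 5) — LHS = ln(25) ≈ 3.219, RHS = ln(5)² ≈ 2.59.
B: holds — e.g. at (2, 7), both sides equal 9.
C: fails at (4, 4) — LHS = sin(8) ≈ 0.9894, RHS = 2·sin(4) ≈ -1.514.

Answer: B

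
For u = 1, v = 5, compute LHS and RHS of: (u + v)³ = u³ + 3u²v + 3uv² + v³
LHS = (1 + 5)³ = 216
RHS = 1³ + 3·1²·5 + 3·1·5² + 5³ = 216

LHS = RHS: the two sides agree.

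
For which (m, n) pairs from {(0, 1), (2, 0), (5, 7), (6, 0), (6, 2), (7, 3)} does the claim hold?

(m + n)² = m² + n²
(0, 1), (2, 0), (6, 0)

Testing each pair:
(0, 1): LHS = 1, RHS = 1 → holds
(2, 0): LHS = 4, RHS = 4 → holds
(5, 7): LHS = 144, RHS = 74 → fails
(6, 0): LHS = 36, RHS = 36 → holds
(6, 2): LHS = 64, RHS = 40 → fails
(7, 3): LHS = 100, RHS = 58 → fails

3 of 6 pairs satisfy the claim.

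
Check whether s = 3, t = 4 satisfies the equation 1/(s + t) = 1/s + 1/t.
Substituting s = 3, t = 4:

LHS = 1/(3 + 4) = 1/7
RHS = 1/3 + 1/4 = 7/12

LHS ≠ RHS, so the equation does not hold at this point.

Answer: Fails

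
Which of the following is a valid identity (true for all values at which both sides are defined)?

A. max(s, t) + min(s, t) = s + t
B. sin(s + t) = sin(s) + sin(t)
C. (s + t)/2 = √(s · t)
A

A: holds — e.g. at (4, 6), both sides equal 10.
B: fails at (1, 1) — LHS = sin(2) ≈ 0.9093, RHS = 2·sin(1) ≈ 1.683.
C: fails at (1, 5) — LHS = 3, RHS = √(5) ≈ 2.236.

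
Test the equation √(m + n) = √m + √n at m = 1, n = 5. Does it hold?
Fails

Substituting m = 1, n = 5:

LHS = √(1 + 5) = √(6) ≈ 2.449
RHS = √1 + √5 = 1 + √(5) ≈ 3.236

LHS ≠ RHS, so the equation does not hold at this point.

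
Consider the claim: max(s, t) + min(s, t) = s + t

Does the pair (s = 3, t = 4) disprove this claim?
No

Substituting s = 3, t = 4:
LHS = max(3, 4) + min(3, 4) = 7
RHS = 3 + 4 = 7

The sides agree, so this pair does not disprove the claim.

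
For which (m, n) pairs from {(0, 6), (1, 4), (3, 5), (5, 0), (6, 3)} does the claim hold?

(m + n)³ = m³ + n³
Testing each pair:
(0, 6): LHS = 216, RHS = 216 → holds
(1, 4): LHS = 125, RHS = 65 → fails
(3, 5): LHS = 512, RHS = 152 → fails
(5, 0): LHS = 125, RHS = 125 → holds
(6, 3): LHS = 729, RHS = 243 → fails

2 of 5 pairs satisfy the claim.

Answer: (0, 6), (5, 0)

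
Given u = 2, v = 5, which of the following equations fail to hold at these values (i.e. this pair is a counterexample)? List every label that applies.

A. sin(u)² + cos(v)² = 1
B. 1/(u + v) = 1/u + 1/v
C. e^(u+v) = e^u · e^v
Evaluating each claim at the given values:
A. LHS = cos(5)² + sin(2)² ≈ 0.9073, RHS = 1 → fails here (LHS ≠ RHS)
B. LHS = 1/7, RHS = 7/10 → fails here (LHS ≠ RHS)
C. LHS = e^7 ≈ 1097, RHS = e^7 ≈ 1097 → holds here (LHS = RHS)

Answer: A, B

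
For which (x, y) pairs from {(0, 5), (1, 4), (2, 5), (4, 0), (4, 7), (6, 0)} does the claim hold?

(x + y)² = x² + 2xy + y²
Testing each pair:
(0, 5): LHS = 25, RHS = 25 → holds
(1, 4): LHS = 25, RHS = 25 → holds
(2, 5): LHS = 49, RHS = 49 → holds
(4, 0): LHS = 16, RHS = 16 → holds
(4, 7): LHS = 121, RHS = 121 → holds
(6, 0): LHS = 36, RHS = 36 → holds

Every pair satisfies the claim.

Answer: All pairs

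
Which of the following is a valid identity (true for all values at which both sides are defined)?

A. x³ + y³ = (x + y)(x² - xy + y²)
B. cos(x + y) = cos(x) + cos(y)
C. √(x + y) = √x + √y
A

A: holds — e.g. at (5, 8), both sides equal 637.
B: fails at (2, 7) — LHS = cos(9) ≈ -0.9111, RHS = cos(2) + cos(7) ≈ 0.3378.
C: fails at (3, 3) — LHS = √(6) ≈ 2.449, RHS = 2·√(3) ≈ 3.464.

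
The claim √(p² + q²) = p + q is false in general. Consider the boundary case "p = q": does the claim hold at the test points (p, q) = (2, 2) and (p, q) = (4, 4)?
No, fails at both test points

At (2, 2): LHS = 2·√(2) ≈ 2.828 ≠ RHS = 4
At (4, 4): LHS = 4·√(2) ≈ 5.657 ≠ RHS = 8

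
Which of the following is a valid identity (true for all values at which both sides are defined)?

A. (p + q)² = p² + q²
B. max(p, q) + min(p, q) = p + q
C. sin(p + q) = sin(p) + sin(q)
B

A: fails at (3, 4) — LHS = 49, RHS = 25.
B: holds — e.g. at (4, 6), both sides equal 10.
C: fails at (6, 7) — LHS = sin(13) ≈ 0.4202, RHS = sin(6) + sin(7) ≈ 0.3776.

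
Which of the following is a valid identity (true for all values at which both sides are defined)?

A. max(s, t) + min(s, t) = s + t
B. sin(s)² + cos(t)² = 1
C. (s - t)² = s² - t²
A: holds — e.g. at (3, 4), both sides equal 7.
B: fails at (0, 1) — LHS = cos(1)² ≈ 0.2919, RHS = 1.
C: fails at (3, 4) — LHS = 1, RHS = -7.

Answer: A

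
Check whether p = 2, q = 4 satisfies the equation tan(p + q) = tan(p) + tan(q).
Substituting p = 2, q = 4:

LHS = tan(2 + 4) = tan(6) ≈ -0.291
RHS = tan(2) + tan(4) ≈ -1.027

LHS ≠ RHS, so the equation does not hold at this point.

Answer: Fails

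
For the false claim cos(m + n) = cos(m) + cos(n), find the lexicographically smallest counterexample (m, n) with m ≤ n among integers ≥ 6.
(m, n) = (6, 6)

Substituting (6, 6) into the claim:
LHS = cos(6 + 6) = cos(12) ≈ 0.8439
RHS = cos(6) + cos(6) = 2·cos(6) ≈ 1.92

Since LHS ≠ RHS, this pair disproves the claim, and no lexicographically smaller pair (m ≤ n, integers ≥ 6) does.

For instance (7, 12) is also a counterexample (LHS = cos(19) ≈ 0.9887, RHS = cos(7) + cos(12) ≈ 1.598), but it's lexicographically larger.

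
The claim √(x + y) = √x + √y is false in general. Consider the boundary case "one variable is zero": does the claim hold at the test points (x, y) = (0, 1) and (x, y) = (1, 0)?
Yes, holds at both test points

At (0, 1): LHS = 1, RHS = 1 → equal
At (1, 0): LHS = 1, RHS = 1 → equal

So the claim does hold at both of these boundary points, even though it is not an identity.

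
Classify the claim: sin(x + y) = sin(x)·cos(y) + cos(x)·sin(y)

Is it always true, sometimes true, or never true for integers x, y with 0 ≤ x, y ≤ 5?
Always true

The identity holds for every pair in the range. For instance at (x, y) = (3, 2): both sides equal sin(5) ≈ -0.9589.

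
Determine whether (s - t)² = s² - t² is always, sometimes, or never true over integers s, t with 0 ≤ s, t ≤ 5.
It holds at (s, t) = (4, 4) (both sides equal 0), but fails at (s, t) = (2, 3) (LHS = 1, RHS = -5).

Answer: Sometimes true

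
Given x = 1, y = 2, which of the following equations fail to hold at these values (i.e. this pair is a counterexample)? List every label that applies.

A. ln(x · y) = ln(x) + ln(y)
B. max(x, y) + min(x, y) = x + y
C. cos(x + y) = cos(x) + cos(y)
C

Evaluating each claim at the given values:
A. LHS = ln(2) ≈ 0.6931, RHS = ln(2) ≈ 0.6931 → holds here (LHS = RHS)
B. LHS = 3, RHS = 3 → holds here (LHS = RHS)
C. LHS = cos(3) ≈ -0.99, RHS = cos(2) + cos(1) ≈ 0.1242 → fails here (LHS ≠ RHS)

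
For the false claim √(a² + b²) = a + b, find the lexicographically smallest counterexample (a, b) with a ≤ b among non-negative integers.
(a, b) = (1, 1)

At (0, 1): both sides equal 1, so it holds there.
At (0, 4): both sides equal 4, so it holds there.

Substituting (1, 1) into the claim:
LHS = √(1² + 1²) = √(2) ≈ 1.414
RHS = 1 + 1 = 2

Since LHS ≠ RHS, this pair disproves the claim, and no lexicographically smaller pair (a ≤ b, non-negative integers) does.

For instance (3, 5) is also a counterexample (LHS = √(34) ≈ 5.831, RHS = 8), but it's lexicographically larger.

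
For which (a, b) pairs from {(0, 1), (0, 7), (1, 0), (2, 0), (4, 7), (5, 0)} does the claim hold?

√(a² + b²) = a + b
(0, 1), (0, 7), (1, 0), (2, 0), (5, 0)

Testing each pair:
(0, 1): LHS = 1, RHS = 1 → holds
(0, 7): LHS = 7, RHS = 7 → holds
(1, 0): LHS = 1, RHS = 1 → holds
(2, 0): LHS = 2, RHS = 2 → holds
(4, 7): LHS = √(65) ≈ 8.062, RHS = 11 → fails
(5, 0): LHS = 5, RHS = 5 → holds

5 of 6 pairs satisfy the claim.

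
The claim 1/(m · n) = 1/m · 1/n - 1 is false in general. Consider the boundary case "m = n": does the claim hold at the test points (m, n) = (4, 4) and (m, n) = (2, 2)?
No, fails at both test points

At (4, 4): LHS = 1/16 ≠ RHS = -15/16
At (2, 2): LHS = 1/4 ≠ RHS = -3/4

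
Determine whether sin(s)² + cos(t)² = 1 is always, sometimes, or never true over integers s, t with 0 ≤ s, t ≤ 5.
It holds at (s, t) = (5, 5) (both sides equal 1), but fails at (s, t) = (1, 3) (LHS = sin(1)² + cos(3)² ≈ 1.688, RHS = 1).

Answer: Sometimes true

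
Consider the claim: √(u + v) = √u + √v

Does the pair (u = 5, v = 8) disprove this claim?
Yes

Substituting u = 5, v = 8:
LHS = √(5 + 8) = √(13) ≈ 3.606
RHS = √5 + √8 = √(5) + 2·√(2) ≈ 5.064

Since LHS ≠ RHS, this pair disproves the claim.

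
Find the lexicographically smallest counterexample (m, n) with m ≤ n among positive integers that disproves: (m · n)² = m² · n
Substituting (1, 2) into the claim:
LHS = (1 · 2)² = 4
RHS = 1² · 2 = 2

Since LHS ≠ RHS, this pair disproves the claim, and no lexicographically smaller pair (m ≤ n, positive integers) does.

For instance (5, 6) is also a counterexample (LHS = 900, RHS = 150), but it's lexicographically larger.

Answer: (m, n) = (1, 2)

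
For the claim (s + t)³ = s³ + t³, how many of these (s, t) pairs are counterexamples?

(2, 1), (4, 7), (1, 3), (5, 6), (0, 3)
4

Testing each pair:
(2, 1): LHS = 27, RHS = 9 → counterexample
(4, 7): LHS = 1331, RHS = 407 → counterexample
(1, 3): LHS = 64, RHS = 28 → counterexample
(5, 6): LHS = 1331, RHS = 341 → counterexample
(0, 3): LHS = 27, RHS = 27 → satisfies claim

That makes 4 counterexamples.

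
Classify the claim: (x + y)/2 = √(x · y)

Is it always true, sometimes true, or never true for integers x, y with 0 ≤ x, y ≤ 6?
Sometimes true

It holds at (x, y) = (6, 6) (both sides equal 6), but fails at (x, y) = (6, 4) (LHS = 5, RHS = 2·√(6) ≈ 4.899).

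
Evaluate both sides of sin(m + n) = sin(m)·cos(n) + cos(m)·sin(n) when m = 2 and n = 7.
LHS = sin(2 + 7) = sin(9) ≈ 0.4121
RHS = sin(2)·cos(7) + cos(2)·sin(7) = sin(7)·cos(2) + sin(2)·cos(7) ≈ 0.4121

LHS = RHS: the two sides agree.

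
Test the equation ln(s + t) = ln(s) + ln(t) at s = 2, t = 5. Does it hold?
Fails

Substituting s = 2, t = 5:

LHS = ln(2 + 5) = ln(7) ≈ 1.946
RHS = ln(2) + ln(5) ≈ 2.303

LHS ≠ RHS, so the equation does not hold at this point.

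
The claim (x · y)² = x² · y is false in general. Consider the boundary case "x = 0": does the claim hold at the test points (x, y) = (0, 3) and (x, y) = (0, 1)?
Yes, holds at both test points

At (0, 3): LHS = 0, RHS = 0 → equal
At (0, 1): LHS = 0, RHS = 0 → equal

So the claim does hold at both of these boundary points, even though it is not an identity.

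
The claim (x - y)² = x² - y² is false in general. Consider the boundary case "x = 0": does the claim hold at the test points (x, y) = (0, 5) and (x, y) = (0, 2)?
At (0, 5): LHS = 25 ≠ RHS = -25
At (0, 2): LHS = 4 ≠ RHS = -4

Answer: No, fails at both test points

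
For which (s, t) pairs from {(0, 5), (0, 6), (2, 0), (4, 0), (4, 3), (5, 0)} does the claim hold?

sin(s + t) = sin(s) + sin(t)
(0, 5), (0, 6), (2, 0), (4, 0), (5, 0)

Testing each pair:
(0, 5): LHS = sin(5) ≈ -0.9589, RHS = sin(5) ≈ -0.9589 → holds
(0, 6): LHS = sin(6) ≈ -0.2794, RHS = sin(6) ≈ -0.2794 → holds
(2, 0): LHS = sin(2) ≈ 0.9093, RHS = sin(2) ≈ 0.9093 → holds
(4, 0): LHS = sin(4) ≈ -0.7568, RHS = sin(4) ≈ -0.7568 → holds
(4, 3): LHS = sin(7) ≈ 0.657, RHS = sin(4) + sin(3) ≈ -0.6157 → fails
(5, 0): LHS = sin(5) ≈ -0.9589, RHS = sin(5) ≈ -0.9589 → holds

5 of 6 pairs satisfy the claim.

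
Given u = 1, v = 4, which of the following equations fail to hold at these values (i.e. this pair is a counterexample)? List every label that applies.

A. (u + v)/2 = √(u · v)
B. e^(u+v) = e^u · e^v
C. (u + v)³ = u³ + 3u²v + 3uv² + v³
Evaluating each claim at the given values:
A. LHS = 5/2, RHS = 2 → fails here (LHS ≠ RHS)
B. LHS = e^5 ≈ 148.4, RHS = e^5 ≈ 148.4 → holds here (LHS = RHS)
C. LHS = 125, RHS = 125 → holds here (LHS = RHS)

Answer: A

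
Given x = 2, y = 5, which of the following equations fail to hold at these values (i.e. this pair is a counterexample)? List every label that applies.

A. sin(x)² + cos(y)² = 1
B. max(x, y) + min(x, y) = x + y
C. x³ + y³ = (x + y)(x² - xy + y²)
A

Evaluating each claim at the given values:
A. LHS = cos(5)² + sin(2)² ≈ 0.9073, RHS = 1 → fails here (LHS ≠ RHS)
B. LHS = 7, RHS = 7 → holds here (LHS = RHS)
C. LHS = 133, RHS = 133 → holds here (LHS = RHS)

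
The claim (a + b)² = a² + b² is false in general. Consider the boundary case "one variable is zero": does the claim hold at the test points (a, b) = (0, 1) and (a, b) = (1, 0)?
Yes, holds at both test points

At (0, 1): LHS = 1, RHS = 1 → equal
At (1, 0): LHS = 1, RHS = 1 → equal

So the claim does hold at both of these boundary points, even though it is not an identity.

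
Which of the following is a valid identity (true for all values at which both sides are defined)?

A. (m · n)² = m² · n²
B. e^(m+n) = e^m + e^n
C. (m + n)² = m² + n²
A

A: holds — e.g. at (4, 4), both sides equal 256.
B: fails at (0, 1) — LHS = e ≈ 2.718, RHS = 1 + e ≈ 3.718.
C: fails at (2, 5) — LHS = 49, RHS = 29.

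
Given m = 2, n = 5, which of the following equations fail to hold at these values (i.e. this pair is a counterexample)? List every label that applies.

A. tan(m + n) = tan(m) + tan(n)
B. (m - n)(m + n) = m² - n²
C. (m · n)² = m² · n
A, C

Evaluating each claim at the given values:
A. LHS = tan(7) ≈ 0.8714, RHS = tan(5) + tan(2) ≈ -5.566 → fails here (LHS ≠ RHS)
B. LHS = -21, RHS = -21 → holds here (LHS = RHS)
C. LHS = 100, RHS = 20 → fails here (LHS ≠ RHS)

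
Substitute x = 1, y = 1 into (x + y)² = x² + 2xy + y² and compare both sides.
LHS = (1 + 1)² = 4
RHS = 1² + 2·1·1 + 1² = 4

LHS = RHS: the two sides agree.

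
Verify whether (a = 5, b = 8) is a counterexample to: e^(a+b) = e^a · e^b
No

Substituting a = 5, b = 8:
LHS = e^(5+8) = e^13 ≈ 442413.4
RHS = e^5 · e^8 = e^13 ≈ 442413.4

The sides agree, so this pair does not disprove the claim.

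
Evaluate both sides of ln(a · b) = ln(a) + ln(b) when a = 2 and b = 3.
LHS = ln(2 · 3) = ln(6) ≈ 1.792
RHS = ln(2) + ln(3) ≈ 1.792

LHS = RHS: the two sides agree.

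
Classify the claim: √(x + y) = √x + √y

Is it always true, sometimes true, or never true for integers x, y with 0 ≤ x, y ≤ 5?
It holds at (x, y) = (3, 0) (both sides equal √(3) ≈ 1.732), but fails at (x, y) = (5, 3) (LHS = 2·√(2) ≈ 2.828, RHS = √(3) + √(5) ≈ 3.968).

Answer: Sometimes true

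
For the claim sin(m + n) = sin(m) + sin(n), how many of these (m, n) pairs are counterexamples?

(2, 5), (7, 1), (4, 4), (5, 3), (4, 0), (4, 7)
Testing each pair:
(2, 5): LHS = sin(7) ≈ 0.657, RHS = sin(5) + sin(2) ≈ -0.04963 → counterexample
(7, 1): LHS = sin(8) ≈ 0.9894, RHS = sin(7) + sin(1) ≈ 1.498 → counterexample
(4, 4): LHS = sin(8) ≈ 0.9894, RHS = 2·sin(4) ≈ -1.514 → counterexample
(5, 3): LHS = sin(8) ≈ 0.9894, RHS = sin(5) + sin(3) ≈ -0.8178 → counterexample
(4, 0): LHS = sin(4) ≈ -0.7568, RHS = sin(4) ≈ -0.7568 → satisfies claim
(4, 7): LHS = sin(11) ≈ -1, RHS = sin(4) + sin(7) ≈ -0.09982 → counterexample

That makes 5 counterexamples.

Answer: 5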